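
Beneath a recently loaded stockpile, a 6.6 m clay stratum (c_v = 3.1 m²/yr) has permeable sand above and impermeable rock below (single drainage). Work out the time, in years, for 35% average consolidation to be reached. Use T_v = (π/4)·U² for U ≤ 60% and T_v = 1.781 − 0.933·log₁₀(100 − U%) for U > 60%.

t ≈ 1.35 years

Drainage path length: H_d = H = 6.6 m (single drainage).
U ≤ 60%: T_v = (π/4)·U² = (π/4)×0.35² = 0.096211.
t = T_v·H_d²/c_v = 0.096211×6.6²/3.1 = 1.352 years.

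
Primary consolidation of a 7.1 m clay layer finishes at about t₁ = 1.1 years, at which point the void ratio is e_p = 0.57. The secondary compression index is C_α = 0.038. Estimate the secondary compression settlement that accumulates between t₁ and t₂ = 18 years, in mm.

Secondary compression: S_s = C_α·H/(1+e_p)·log₁₀(t₂/t₁)
S_s = 0.038×7.1/(1+0.57)×log₁₀(18/1.1)
    = 0.1718 × 1.214 = 0.2086 m

S_s ≈ 209 mm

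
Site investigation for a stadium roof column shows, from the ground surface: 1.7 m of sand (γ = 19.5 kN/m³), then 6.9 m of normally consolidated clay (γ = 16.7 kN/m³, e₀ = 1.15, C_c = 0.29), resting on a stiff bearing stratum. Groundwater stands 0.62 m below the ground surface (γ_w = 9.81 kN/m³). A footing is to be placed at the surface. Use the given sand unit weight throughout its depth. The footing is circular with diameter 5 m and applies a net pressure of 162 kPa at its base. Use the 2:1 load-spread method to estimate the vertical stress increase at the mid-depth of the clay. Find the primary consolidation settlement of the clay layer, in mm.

S_c ≈ 248 mm

Mid-depth of clay below the ground surface: z = 1.7 + 6.9/2 = 5.15 m.
Total vertical stress at mid-clay: σ_v = 19.5×1.7 + 16.7×3.45 = 90.765 kPa.
Pore pressure: u = 9.81×(5.15 − 0.62) = 44.439 kPa.
Initial effective stress: σ'_0 = σ_v − u = 90.765 − 44.439 = 46.326 kPa.
Stress increase at mid-clay by the 2:1 spreading method:
Δσ ≈ qD²/(D+z)² = 162×5²/(5+5.15)² = 39.312 kPa
Final effective stress: σ'_f = σ'_0 + Δσ = 46.326 + 39.312 = 85.638 kPa.
Normally consolidated clay, so the full stress increment lies on the virgin compression line:
S_c = C_c·H/(1+e₀)·log₁₀(σ'_f/σ'_0) = 0.29×6.9/(1+1.15)×log₁₀(85.638/46.326)
    = 0.9307 × 0.26684 = 0.2483 m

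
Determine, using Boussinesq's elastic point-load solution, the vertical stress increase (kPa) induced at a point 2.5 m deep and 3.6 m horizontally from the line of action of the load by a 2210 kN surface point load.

Δσ_z ≈ 10.2 kPa

Boussinesq vertical stress below a point load on an elastic half-space:
Δσ_z = 3P/(2πz²) · [1 + (r/z)²]^(−5/2)
r/z = 3.6/2.5 = 1.44; [1+(r/z)²]^(−5/2) = 0.060378.
Δσ_z = 3×2210/(2π×2.5²) × 0.060378 = 168.83 × 0.060378 = 10.19 kPa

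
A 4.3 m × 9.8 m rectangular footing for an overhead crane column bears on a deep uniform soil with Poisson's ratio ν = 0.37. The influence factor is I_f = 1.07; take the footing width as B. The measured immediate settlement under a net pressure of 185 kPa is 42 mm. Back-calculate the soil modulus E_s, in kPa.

S_e = q·B·(1−ν²)/E_s · I_f  ⇒  E_s = q·B·(1−ν²)·I_f / S_e.
E_s = 185 × 4.3 × 0.8631 × 1.07 / 0.042 = 17490 kPa

E_s ≈ 17500 kPa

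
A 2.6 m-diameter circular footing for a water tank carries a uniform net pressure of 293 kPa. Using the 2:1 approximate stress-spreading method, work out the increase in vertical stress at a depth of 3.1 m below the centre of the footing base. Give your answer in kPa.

Δσ_z ≈ 61 kPa

By the 2:1 method the load spreads at 1 horizontal : 2 vertical, so at depth z the loaded area has grown by z in each plan dimension:
Δσ ≈ qD²/(D+z)² = 293×2.6²/(2.6+3.1)² = 60.963 kPa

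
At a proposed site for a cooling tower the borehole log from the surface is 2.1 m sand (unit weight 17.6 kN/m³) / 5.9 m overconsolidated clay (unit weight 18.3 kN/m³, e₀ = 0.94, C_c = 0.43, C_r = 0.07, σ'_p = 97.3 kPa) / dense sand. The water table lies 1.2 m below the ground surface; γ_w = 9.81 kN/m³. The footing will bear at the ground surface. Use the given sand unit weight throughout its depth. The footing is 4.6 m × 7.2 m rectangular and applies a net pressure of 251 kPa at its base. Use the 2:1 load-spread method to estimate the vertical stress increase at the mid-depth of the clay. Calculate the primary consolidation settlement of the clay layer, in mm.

S_c ≈ 191 mm

Mid-depth of clay below the ground surface: z = 2.1 + 5.9/2 = 5.05 m.
Total vertical stress at mid-clay: σ_v = 17.6×2.1 + 18.3×2.95 = 90.945 kPa.
Pore pressure: u = 9.81×(5.05 − 1.2) = 37.769 kPa.
Initial effective stress: σ'_0 = σ_v − u = 90.945 − 37.769 = 53.176 kPa.
Stress increase at mid-clay by the 2:1 spreading method:
Δσ = qBL/((B+z)(L+z)) = 251×4.6×7.2/((4.6+5.05)(7.2+5.05)) = 70.324 kPa
Final effective stress: σ'_f = 53.176 + 70.324 = 123.5 kPa.
σ'_f = 123.5 > σ'_p = 97.3 kPa, so the stress path crosses the preconsolidation pressure — recompression up to σ'_p, then virgin compression beyond:
S_c = H/(1+e₀)·[C_r·log₁₀(σ'_p/σ'_0) + C_c·log₁₀(σ'_f/σ'_p)]
    = 5.9/1.94 × [0.07×log₁₀(97.3/53.176) + 0.43×log₁₀(123.5/97.3)]
    = 3.0412 × [0.018368 + 0.044528] = 0.1913 m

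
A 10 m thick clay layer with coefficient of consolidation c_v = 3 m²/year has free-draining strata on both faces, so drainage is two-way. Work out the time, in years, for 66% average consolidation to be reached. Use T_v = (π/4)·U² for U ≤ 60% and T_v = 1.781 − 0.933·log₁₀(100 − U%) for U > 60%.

t ≈ 2.93 years

Drainage path length: H_d = H/2 = 5 m (double drainage).
U > 60%: T_v = 1.781 − 0.933·log₁₀(100 − 66) = 0.35213.
t = T_v·H_d²/c_v = 0.35213×5²/3 = 2.934 years.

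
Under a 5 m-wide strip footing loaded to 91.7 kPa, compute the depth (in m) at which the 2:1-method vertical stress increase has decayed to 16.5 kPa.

z ≈ 22.8 m

2:1 spreading — at depth z the loaded area has grown by z in each plan dimension:
qB/(B+z) = Δσ_z ⇒ z = qB/Δσ_z − B = 91.7×5/16.5 − 5 = 22.79 m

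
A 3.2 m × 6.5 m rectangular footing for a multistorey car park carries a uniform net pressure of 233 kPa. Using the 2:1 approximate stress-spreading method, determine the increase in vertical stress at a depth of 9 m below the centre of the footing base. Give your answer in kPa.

By the 2:1 method the load spreads at 1 horizontal : 2 vertical, so at depth z the loaded area has grown by z in each plan dimension:
Δσ = qBL/((B+z)(L+z)) = 233×3.2×6.5/((3.2+9)(6.5+9)) = 25.629 kPa

Δσ_z ≈ 25.6 kPa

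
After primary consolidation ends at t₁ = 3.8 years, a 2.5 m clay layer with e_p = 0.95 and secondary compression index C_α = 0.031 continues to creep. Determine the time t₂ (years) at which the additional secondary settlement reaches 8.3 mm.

t₂ ≈ 6.15 years

S_s = C_α·H/(1+e_p)·log₁₀(t₂/t₁) ⇒ log₁₀(t₂/t₁) = S_s·(1+e_p)/(C_α·H).
log₁₀(t₂/t₁) = 0.0083 × (1+0.95) / (0.031×2.5) = 0.2088
t₂ = t₁ × 10^0.2088 = 3.8 × 1.617 = 6.146 years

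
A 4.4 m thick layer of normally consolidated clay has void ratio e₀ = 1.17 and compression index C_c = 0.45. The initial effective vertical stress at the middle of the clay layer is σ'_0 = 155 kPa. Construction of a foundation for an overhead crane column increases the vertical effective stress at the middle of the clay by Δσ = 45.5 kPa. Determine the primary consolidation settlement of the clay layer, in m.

Final effective stress: σ'_f = σ'_0 + Δσ = 155 + 45.5 = 200.5 kPa.
Normally consolidated clay, so the full stress increment lies on the virgin compression line:
S_c = C_c·H/(1+e₀)·log₁₀(σ'_f/σ'_0) = 0.45×4.4/(1+1.17)×log₁₀(200.5/155)
    = 0.91244 × 0.11178 = 0.102 m

S_c ≈ 0.102 m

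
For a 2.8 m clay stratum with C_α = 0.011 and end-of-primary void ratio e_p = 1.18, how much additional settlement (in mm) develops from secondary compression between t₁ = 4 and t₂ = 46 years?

S_s ≈ 15 mm

Secondary compression: S_s = C_α·H/(1+e_p)·log₁₀(t₂/t₁)
S_s = 0.011×2.8/(1+1.18)×log₁₀(46/4)
    = 0.01413 × 1.061 = 0.01499 m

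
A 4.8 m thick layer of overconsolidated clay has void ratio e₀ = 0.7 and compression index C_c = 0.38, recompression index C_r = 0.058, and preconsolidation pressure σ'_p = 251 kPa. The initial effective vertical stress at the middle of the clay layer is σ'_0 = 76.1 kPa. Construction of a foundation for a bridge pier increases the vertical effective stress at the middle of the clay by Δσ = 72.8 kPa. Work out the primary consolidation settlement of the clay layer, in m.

Final effective stress: σ'_f = 76.1 + 72.8 = 148.9 kPa.
σ'_f = 148.9 ≤ σ'_p = 251 kPa, so the clay remains overconsolidated and only the recompression index applies:
S_c = C_r·H/(1+e₀)·log₁₀(σ'_f/σ'_0) = 0.058×4.8/1.7×log₁₀(148.9/76.1)
    = 0.16376 × 0.29151 = 0.04774 m

S_c ≈ 0.0477 m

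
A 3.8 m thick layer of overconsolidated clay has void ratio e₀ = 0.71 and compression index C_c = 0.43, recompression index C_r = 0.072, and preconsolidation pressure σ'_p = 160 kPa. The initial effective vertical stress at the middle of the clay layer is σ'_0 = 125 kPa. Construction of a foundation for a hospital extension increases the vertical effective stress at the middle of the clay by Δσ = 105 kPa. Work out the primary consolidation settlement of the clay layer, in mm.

S_c ≈ 168 mm

Final effective stress: σ'_f = 125 + 105 = 230 kPa.
σ'_f = 230 > σ'_p = 160 kPa, so the stress path crosses the preconsolidation pressure — recompression up to σ'_p, then virgin compression beyond:
S_c = H/(1+e₀)·[C_r·log₁₀(σ'_p/σ'_0) + C_c·log₁₀(σ'_f/σ'_p)]
    = 3.8/1.71 × [0.072×log₁₀(160/125) + 0.43×log₁₀(230/160)]
    = 2.2222 × [0.0077191 + 0.067771] = 0.1678 m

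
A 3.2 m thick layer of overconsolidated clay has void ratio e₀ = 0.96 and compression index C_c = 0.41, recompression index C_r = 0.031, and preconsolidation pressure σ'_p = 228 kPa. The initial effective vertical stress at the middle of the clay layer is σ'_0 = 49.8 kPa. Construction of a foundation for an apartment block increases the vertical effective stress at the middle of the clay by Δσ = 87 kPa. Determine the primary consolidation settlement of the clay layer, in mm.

S_c ≈ 22.2 mm

Final effective stress: σ'_f = 49.8 + 87 = 136.8 kPa.
σ'_f = 136.8 ≤ σ'_p = 228 kPa, so the clay remains overconsolidated and only the recompression index applies:
S_c = C_r·H/(1+e₀)·log₁₀(σ'_f/σ'_0) = 0.031×3.2/1.96×log₁₀(136.8/49.8)
    = 0.050614 × 0.43886 = 0.02221 m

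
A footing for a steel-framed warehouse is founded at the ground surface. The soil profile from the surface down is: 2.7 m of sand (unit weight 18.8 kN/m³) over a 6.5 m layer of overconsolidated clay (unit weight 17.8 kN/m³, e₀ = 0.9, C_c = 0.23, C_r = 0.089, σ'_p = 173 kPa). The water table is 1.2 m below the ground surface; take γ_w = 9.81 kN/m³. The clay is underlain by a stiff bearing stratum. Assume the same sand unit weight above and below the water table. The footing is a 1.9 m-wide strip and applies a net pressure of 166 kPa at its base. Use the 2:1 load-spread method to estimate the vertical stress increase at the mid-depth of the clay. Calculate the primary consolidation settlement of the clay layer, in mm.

S_c ≈ 66.1 mm

Mid-depth of clay below the ground surface: z = 2.7 + 6.5/2 = 5.95 m.
Total vertical stress at mid-clay: σ_v = 18.8×2.7 + 17.8×3.25 = 108.61 kPa.
Pore pressure: u = 9.81×(5.95 − 1.2) = 46.598 kPa.
Initial effective stress: σ'_0 = σ_v − u = 108.61 − 46.598 = 62.012 kPa.
Stress increase at mid-clay by the 2:1 spreading method:
Δσ = qB/(B+z) = 166×1.9/(1.9+5.95) = 40.178 kPa
Final effective stress: σ'_f = 62.012 + 40.178 = 102.19 kPa.
σ'_f = 102.19 ≤ σ'_p = 173 kPa, so the clay remains overconsolidated and only the recompression index applies:
S_c = C_r·H/(1+e₀)·log₁₀(σ'_f/σ'_0) = 0.089×6.5/1.9×log₁₀(102.19/62.012)
    = 0.30448 × 0.21693 = 0.06605 m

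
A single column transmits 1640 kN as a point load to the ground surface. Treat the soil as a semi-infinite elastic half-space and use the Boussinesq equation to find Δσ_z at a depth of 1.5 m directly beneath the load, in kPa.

Δσ_z ≈ 348 kPa

Boussinesq vertical stress below a point load on an elastic half-space:
Δσ_z = 3P/(2πz²) · [1 + (r/z)²]^(−5/2)
r/z = 0/1.5 = 0; [1+(r/z)²]^(−5/2) = 1.
Δσ_z = 3×1640/(2π×1.5²) × 1 = 348.02 × 1 = 348 kPa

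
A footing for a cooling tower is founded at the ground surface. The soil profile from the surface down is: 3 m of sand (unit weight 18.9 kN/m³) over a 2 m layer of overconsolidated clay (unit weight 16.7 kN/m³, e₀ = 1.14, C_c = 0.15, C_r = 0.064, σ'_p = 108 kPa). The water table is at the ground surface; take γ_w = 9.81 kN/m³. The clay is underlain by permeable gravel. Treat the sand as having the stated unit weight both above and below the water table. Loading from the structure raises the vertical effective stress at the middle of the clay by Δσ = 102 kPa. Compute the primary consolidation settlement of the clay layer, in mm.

S_c ≈ 44 mm

Mid-depth of clay below the ground surface: z = 3 + 2/2 = 4 m.
Total vertical stress at mid-clay: σ_v = 18.9×3 + 16.7×1 = 73.4 kPa.
Pore pressure: u = 9.81×(4 − 0) = 39.24 kPa.
Initial effective stress: σ'_0 = σ_v − u = 73.4 − 39.24 = 34.16 kPa.
Final effective stress: σ'_f = 34.16 + 102 = 136.16 kPa.
σ'_f = 136.16 > σ'_p = 108 kPa, so the stress path crosses the preconsolidation pressure — recompression up to σ'_p, then virgin compression beyond:
S_c = H/(1+e₀)·[C_r·log₁₀(σ'_p/σ'_0) + C_c·log₁₀(σ'_f/σ'_p)]
    = 2/2.14 × [0.064×log₁₀(108/34.16) + 0.15×log₁₀(136.16/108)]
    = 0.93458 × [0.031994 + 0.015094] = 0.04401 m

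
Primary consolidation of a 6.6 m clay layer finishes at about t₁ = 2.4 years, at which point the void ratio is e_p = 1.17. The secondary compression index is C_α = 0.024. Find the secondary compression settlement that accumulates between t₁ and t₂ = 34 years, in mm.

Secondary compression: S_s = C_α·H/(1+e_p)·log₁₀(t₂/t₁)
S_s = 0.024×6.6/(1+1.17)×log₁₀(34/2.4)
    = 0.073 × 1.151 = 0.08404 m

S_s ≈ 84 mm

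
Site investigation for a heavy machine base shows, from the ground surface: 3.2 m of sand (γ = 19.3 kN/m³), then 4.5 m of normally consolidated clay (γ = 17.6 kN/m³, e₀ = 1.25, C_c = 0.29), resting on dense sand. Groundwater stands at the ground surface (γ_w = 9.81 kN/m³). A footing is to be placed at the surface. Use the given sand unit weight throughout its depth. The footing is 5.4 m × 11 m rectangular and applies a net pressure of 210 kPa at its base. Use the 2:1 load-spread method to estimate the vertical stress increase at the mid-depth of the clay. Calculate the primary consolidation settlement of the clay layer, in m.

S_c ≈ 0.227 m

Mid-depth of clay below the ground surface: z = 3.2 + 4.5/2 = 5.45 m.
Total vertical stress at mid-clay: σ_v = 19.3×3.2 + 17.6×2.25 = 101.36 kPa.
Pore pressure: u = 9.81×(5.45 − 0) = 53.465 kPa.
Initial effective stress: σ'_0 = σ_v − u = 101.36 − 53.465 = 47.895 kPa.
Stress increase at mid-clay by the 2:1 spreading method:
Δσ = qBL/((B+z)(L+z)) = 210×5.4×11/((5.4+5.45)(11+5.45)) = 69.889 kPa
Final effective stress: σ'_f = σ'_0 + Δσ = 47.895 + 69.889 = 117.78 kPa.
Normally consolidated clay, so the full stress increment lies on the virgin compression line:
S_c = C_c·H/(1+e₀)·log₁₀(σ'_f/σ'_0) = 0.29×4.5/(1+1.25)×log₁₀(117.78/47.895)
    = 0.58 × 0.39078 = 0.2267 m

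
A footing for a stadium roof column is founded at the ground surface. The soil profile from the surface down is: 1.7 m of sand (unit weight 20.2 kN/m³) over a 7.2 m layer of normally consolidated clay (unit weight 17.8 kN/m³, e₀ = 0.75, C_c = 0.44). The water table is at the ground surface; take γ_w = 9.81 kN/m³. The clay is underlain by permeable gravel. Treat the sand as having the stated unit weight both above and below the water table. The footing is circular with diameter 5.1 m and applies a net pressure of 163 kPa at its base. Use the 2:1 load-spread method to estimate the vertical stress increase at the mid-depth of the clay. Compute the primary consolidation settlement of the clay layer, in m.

S_c ≈ 0.481 m

Mid-depth of clay below the ground surface: z = 1.7 + 7.2/2 = 5.3 m.
Total vertical stress at mid-clay: σ_v = 20.2×1.7 + 17.8×3.6 = 98.42 kPa.
Pore pressure: u = 9.81×(5.3 − 0) = 51.993 kPa.
Initial effective stress: σ'_0 = σ_v − u = 98.42 − 51.993 = 46.427 kPa.
Stress increase at mid-clay by the 2:1 spreading method:
Δσ ≈ qD²/(D+z)² = 163×5.1²/(5.1+5.3)² = 39.198 kPa
Final effective stress: σ'_f = σ'_0 + Δσ = 46.427 + 39.198 = 85.625 kPa.
Normally consolidated clay, so the full stress increment lies on the virgin compression line:
S_c = C_c·H/(1+e₀)·log₁₀(σ'_f/σ'_0) = 0.44×7.2/(1+0.75)×log₁₀(85.625/46.427)
    = 1.8103 × 0.26583 = 0.4812 m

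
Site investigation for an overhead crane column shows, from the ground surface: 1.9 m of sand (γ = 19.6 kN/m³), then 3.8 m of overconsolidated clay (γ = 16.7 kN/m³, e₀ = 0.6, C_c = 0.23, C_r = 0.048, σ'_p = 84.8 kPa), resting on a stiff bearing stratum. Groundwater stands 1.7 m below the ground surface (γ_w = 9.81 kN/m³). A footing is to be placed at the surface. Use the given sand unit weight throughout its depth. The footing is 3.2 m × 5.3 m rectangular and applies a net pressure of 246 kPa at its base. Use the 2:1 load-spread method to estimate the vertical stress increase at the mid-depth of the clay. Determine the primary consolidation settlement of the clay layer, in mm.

Mid-depth of clay below the ground surface: z = 1.9 + 3.8/2 = 3.8 m.
Total vertical stress at mid-clay: σ_v = 19.6×1.9 + 16.7×1.9 = 68.97 kPa.
Pore pressure: u = 9.81×(3.8 − 1.7) = 20.601 kPa.
Initial effective stress: σ'_0 = σ_v − u = 68.97 − 20.601 = 48.369 kPa.
Stress increase at mid-clay by the 2:1 spreading method:
Δσ = qBL/((B+z)(L+z)) = 246×3.2×5.3/((3.2+3.8)(5.3+3.8)) = 65.497 kPa
Final effective stress: σ'_f = 48.369 + 65.497 = 113.87 kPa.
σ'_f = 113.87 > σ'_p = 84.8 kPa, so the stress path crosses the preconsolidation pressure — recompression up to σ'_p, then virgin compression beyond:
S_c = H/(1+e₀)·[C_r·log₁₀(σ'_p/σ'_0) + C_c·log₁₀(σ'_f/σ'_p)]
    = 3.8/1.6 × [0.048×log₁₀(84.8/48.369) + 0.23×log₁₀(113.87/84.8)]
    = 2.375 × [0.011704 + 0.029443] = 0.09772 m

S_c ≈ 97.7 mm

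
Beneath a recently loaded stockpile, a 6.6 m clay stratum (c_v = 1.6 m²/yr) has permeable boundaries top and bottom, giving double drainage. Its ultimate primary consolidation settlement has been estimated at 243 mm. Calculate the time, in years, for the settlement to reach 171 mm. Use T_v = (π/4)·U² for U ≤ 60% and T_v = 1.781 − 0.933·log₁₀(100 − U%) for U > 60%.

Drainage path length: H_d = H/2 = 3.3 m (double drainage).
U = S(t)/S_ult = 171/243 = 0.7037.
U > 60%: T_v = 1.781 − 0.933·log₁₀(100 − 70.37) = 0.40788.
t = T_v·H_d²/c_v = 0.40788×3.3²/1.6 = 2.776 years.

t ≈ 2.78 years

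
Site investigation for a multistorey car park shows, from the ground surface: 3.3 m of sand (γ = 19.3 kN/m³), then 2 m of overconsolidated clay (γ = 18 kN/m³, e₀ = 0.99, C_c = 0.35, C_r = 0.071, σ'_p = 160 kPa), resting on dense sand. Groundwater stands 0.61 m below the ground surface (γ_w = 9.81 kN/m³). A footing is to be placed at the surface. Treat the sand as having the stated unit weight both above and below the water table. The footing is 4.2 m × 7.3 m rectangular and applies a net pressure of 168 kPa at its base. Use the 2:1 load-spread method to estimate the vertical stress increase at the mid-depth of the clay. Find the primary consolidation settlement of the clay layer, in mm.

Mid-depth of clay below the ground surface: z = 3.3 + 2/2 = 4.3 m.
Total vertical stress at mid-clay: σ_v = 19.3×3.3 + 18×1 = 81.69 kPa.
Pore pressure: u = 9.81×(4.3 − 0.61) = 36.199 kPa.
Initial effective stress: σ'_0 = σ_v − u = 81.69 − 36.199 = 45.491 kPa.
Stress increase at mid-clay by the 2:1 spreading method:
Δσ = qBL/((B+z)(L+z)) = 168×4.2×7.3/((4.2+4.3)(7.3+4.3)) = 52.24 kPa
Final effective stress: σ'_f = 45.491 + 52.24 = 97.731 kPa.
σ'_f = 97.731 ≤ σ'_p = 160 kPa, so the clay remains overconsolidated and only the recompression index applies:
S_c = C_r·H/(1+e₀)·log₁₀(σ'_f/σ'_0) = 0.071×2/1.99×log₁₀(97.731/45.491)
    = 0.071355 × 0.33211 = 0.0237 m

S_c ≈ 23.7 mm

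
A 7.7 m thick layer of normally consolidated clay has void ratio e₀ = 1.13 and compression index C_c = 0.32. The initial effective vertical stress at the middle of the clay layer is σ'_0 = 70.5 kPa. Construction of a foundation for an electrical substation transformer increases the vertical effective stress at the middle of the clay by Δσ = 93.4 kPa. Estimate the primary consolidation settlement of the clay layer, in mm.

Final effective stress: σ'_f = σ'_0 + Δσ = 70.5 + 93.4 = 163.9 kPa.
Normally consolidated clay, so the full stress increment lies on the virgin compression line:
S_c = C_c·H/(1+e₀)·log₁₀(σ'_f/σ'_0) = 0.32×7.7/(1+1.13)×log₁₀(163.9/70.5)
    = 1.1568 × 0.36639 = 0.4238 m

S_c ≈ 424 mm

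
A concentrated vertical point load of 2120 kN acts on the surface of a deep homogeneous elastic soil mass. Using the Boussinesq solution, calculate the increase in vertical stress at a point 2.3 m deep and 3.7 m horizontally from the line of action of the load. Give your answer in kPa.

Boussinesq vertical stress below a point load on an elastic half-space:
Δσ_z = 3P/(2πz²) · [1 + (r/z)²]^(−5/2)
r/z = 3.7/2.3 = 1.6087; [1+(r/z)²]^(−5/2) = 0.041011.
Δσ_z = 3×2120/(2π×2.3²) × 0.041011 = 191.35 × 0.041011 = 7.847 kPa

Δσ_z ≈ 7.85 kPa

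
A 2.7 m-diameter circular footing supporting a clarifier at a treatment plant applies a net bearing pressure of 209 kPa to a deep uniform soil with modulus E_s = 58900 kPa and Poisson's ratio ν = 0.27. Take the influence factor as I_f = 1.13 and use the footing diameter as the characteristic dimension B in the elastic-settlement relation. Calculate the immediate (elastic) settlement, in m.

Immediate (elastic) settlement: S_e = q·B·(1−ν²)/E_s · I_f.
S_e = 209 × 2.7 × (1 − 0.27²) / 58900 × 1.13
    = 209 × 2.7 × 0.9271 / 58900 × 1.13
    = 0.01004 m

S_e ≈ 0.01 m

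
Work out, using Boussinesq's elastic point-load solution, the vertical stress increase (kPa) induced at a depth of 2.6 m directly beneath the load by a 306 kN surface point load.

Boussinesq vertical stress below a point load on an elastic half-space:
Δσ_z = 3P/(2πz²) · [1 + (r/z)²]^(−5/2)
r/z = 0/2.6 = 0; [1+(r/z)²]^(−5/2) = 1.
Δσ_z = 3×306/(2π×2.6²) × 1 = 21.613 × 1 = 21.61 kPa

Δσ_z ≈ 21.6 kPa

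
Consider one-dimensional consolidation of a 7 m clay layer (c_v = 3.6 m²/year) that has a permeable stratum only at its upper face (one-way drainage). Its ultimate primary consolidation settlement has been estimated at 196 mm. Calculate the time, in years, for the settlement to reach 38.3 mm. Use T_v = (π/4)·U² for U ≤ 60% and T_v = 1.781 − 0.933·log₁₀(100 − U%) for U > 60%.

t ≈ 0.408 years

Drainage path length: H_d = H = 7 m (single drainage).
U = S(t)/S_ult = 38.3/196 = 0.1954.
U ≤ 60%: T_v = (π/4)·U² = (π/4)×0.19541² = 0.02999.
t = T_v·H_d²/c_v = 0.02999×7²/3.6 = 0.4082 years.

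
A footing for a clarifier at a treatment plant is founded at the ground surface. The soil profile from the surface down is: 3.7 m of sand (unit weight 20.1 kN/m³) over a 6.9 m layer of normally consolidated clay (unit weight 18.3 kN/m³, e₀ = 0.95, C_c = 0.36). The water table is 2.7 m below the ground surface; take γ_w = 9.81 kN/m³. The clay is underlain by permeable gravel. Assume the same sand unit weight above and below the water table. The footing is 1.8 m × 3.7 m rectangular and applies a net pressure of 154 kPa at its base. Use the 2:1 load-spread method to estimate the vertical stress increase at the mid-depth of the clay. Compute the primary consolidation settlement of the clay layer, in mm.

S_c ≈ 59 mm

Mid-depth of clay below the ground surface: z = 3.7 + 6.9/2 = 7.15 m.
Total vertical stress at mid-clay: σ_v = 20.1×3.7 + 18.3×3.45 = 137.5 kPa.
Pore pressure: u = 9.81×(7.15 − 2.7) = 43.655 kPa.
Initial effective stress: σ'_0 = σ_v − u = 137.5 − 43.655 = 93.845 kPa.
Stress increase at mid-clay by the 2:1 spreading method:
Δσ = qBL/((B+z)(L+z)) = 154×1.8×3.7/((1.8+7.15)(3.7+7.15)) = 10.562 kPa
Final effective stress: σ'_f = σ'_0 + Δσ = 93.845 + 10.562 = 104.41 kPa.
Normally consolidated clay, so the full stress increment lies on the virgin compression line:
S_c = C_c·H/(1+e₀)·log₁₀(σ'_f/σ'_0) = 0.36×6.9/(1+0.95)×log₁₀(104.41/93.845)
    = 1.2738 × 0.046331 = 0.05902 m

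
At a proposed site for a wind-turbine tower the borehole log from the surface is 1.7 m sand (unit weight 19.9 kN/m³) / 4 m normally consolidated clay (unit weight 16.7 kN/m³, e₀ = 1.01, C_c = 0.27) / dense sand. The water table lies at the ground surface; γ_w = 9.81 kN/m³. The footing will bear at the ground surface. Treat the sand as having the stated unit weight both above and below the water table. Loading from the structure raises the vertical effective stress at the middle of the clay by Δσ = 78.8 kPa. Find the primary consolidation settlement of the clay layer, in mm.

S_c ≈ 295 mm

Mid-depth of clay below the ground surface: z = 1.7 + 4/2 = 3.7 m.
Total vertical stress at mid-clay: σ_v = 19.9×1.7 + 16.7×2 = 67.23 kPa.
Pore pressure: u = 9.81×(3.7 − 0) = 36.297 kPa.
Initial effective stress: σ'_0 = σ_v − u = 67.23 − 36.297 = 30.933 kPa.
Final effective stress: σ'_f = σ'_0 + Δσ = 30.933 + 78.8 = 109.73 kPa.
Normally consolidated clay, so the full stress increment lies on the virgin compression line:
S_c = C_c·H/(1+e₀)·log₁₀(σ'_f/σ'_0) = 0.27×4/(1+1.01)×log₁₀(109.73/30.933)
    = 0.53731 × 0.5499 = 0.2955 m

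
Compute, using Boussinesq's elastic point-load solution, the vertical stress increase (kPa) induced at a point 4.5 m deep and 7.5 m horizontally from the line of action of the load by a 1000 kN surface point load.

Δσ_z ≈ 0.85 kPa

Boussinesq vertical stress below a point load on an elastic half-space:
Δσ_z = 3P/(2πz²) · [1 + (r/z)²]^(−5/2)
r/z = 7.5/4.5 = 1.6667; [1+(r/z)²]^(−5/2) = 0.03605.
Δσ_z = 3×1000/(2π×4.5²) × 0.03605 = 23.579 × 0.03605 = 0.85 kPa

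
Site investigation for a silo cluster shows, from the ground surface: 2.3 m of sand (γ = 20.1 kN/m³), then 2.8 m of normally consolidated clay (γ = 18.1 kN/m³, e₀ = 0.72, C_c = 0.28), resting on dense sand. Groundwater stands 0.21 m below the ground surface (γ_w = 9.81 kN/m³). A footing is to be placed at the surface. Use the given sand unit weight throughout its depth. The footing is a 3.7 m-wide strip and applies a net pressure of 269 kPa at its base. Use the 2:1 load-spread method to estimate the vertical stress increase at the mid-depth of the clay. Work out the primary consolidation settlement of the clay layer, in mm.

Mid-depth of clay below the ground surface: z = 2.3 + 2.8/2 = 3.7 m.
Total vertical stress at mid-clay: σ_v = 20.1×2.3 + 18.1×1.4 = 71.57 kPa.
Pore pressure: u = 9.81×(3.7 − 0.21) = 34.237 kPa.
Initial effective stress: σ'_0 = σ_v − u = 71.57 − 34.237 = 37.333 kPa.
Stress increase at mid-clay by the 2:1 spreading method:
Δσ = qB/(B+z) = 269×3.7/(3.7+3.7) = 134.5 kPa
Final effective stress: σ'_f = σ'_0 + Δσ = 37.333 + 134.5 = 171.83 kPa.
Normally consolidated clay, so the full stress increment lies on the virgin compression line:
S_c = C_c·H/(1+e₀)·log₁₀(σ'_f/σ'_0) = 0.28×2.8/(1+0.72)×log₁₀(171.83/37.333)
    = 0.45581 × 0.66301 = 0.3022 m

S_c ≈ 302 mm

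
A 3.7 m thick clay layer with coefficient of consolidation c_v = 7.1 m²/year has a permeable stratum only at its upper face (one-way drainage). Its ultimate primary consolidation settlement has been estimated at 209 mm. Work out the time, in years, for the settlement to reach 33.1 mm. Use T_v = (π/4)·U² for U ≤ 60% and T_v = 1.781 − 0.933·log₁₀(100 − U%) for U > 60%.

t ≈ 0.038 years

Drainage path length: H_d = H = 3.7 m (single drainage).
U = S(t)/S_ult = 33.1/209 = 0.1584.
U ≤ 60%: T_v = (π/4)·U² = (π/4)×0.15837² = 0.019699.
t = T_v·H_d²/c_v = 0.019699×3.7²/7.1 = 0.03798 years.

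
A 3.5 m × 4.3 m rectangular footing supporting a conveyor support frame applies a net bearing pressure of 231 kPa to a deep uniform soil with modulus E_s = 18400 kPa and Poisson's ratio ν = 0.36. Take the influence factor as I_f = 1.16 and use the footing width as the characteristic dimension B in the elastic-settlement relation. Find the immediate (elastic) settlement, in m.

S_e ≈ 0.0444 m

Immediate (elastic) settlement: S_e = q·B·(1−ν²)/E_s · I_f.
S_e = 231 × 3.5 × (1 − 0.36²) / 18400 × 1.16
    = 231 × 3.5 × 0.8704 / 18400 × 1.16
    = 0.04436 m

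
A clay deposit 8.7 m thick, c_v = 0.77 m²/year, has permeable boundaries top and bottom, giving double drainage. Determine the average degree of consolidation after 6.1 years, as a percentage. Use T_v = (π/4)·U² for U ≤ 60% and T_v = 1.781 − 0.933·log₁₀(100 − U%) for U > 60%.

U ≈ 56.2 %

Drainage path length: H_d = H/2 = 4.35 m (double drainage).
T_v = c_v·t/H_d² = 0.77×6.1/4.35² = 0.24822.
T_v = 0.24822 corresponds to the U ≤ 60% branch:
U = √(4T_v/π) = 0.5622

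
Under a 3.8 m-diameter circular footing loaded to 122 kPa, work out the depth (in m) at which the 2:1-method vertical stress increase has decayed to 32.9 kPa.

z ≈ 3.52 m

2:1 spreading — at depth z the loaded area has grown by z in each plan dimension:
qD²/(D+z)² = Δσ_z ⇒ z = D(√(q/Δσ_z) − 1) = 3.8×(√(122/32.9) − 1) = 3.518 m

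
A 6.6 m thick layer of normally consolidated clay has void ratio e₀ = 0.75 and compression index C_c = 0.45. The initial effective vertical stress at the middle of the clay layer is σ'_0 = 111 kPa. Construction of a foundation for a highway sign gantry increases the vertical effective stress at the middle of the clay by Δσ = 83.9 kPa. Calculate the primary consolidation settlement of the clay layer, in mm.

S_c ≈ 415 mm

Final effective stress: σ'_f = σ'_0 + Δσ = 111 + 83.9 = 194.9 kPa.
Normally consolidated clay, so the full stress increment lies on the virgin compression line:
S_c = C_c·H/(1+e₀)·log₁₀(σ'_f/σ'_0) = 0.45×6.6/(1+0.75)×log₁₀(194.9/111)
    = 1.6971 × 0.24449 = 0.4149 m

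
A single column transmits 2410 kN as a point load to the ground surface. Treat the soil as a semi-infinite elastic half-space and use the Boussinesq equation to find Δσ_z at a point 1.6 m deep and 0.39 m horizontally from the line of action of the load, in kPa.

Δσ_z ≈ 389 kPa

Boussinesq vertical stress below a point load on an elastic half-space:
Δσ_z = 3P/(2πz²) · [1 + (r/z)²]^(−5/2)
r/z = 0.39/1.6 = 0.24375; [1+(r/z)²]^(−5/2) = 0.86564.
Δσ_z = 3×2410/(2π×1.6²) × 0.86564 = 449.49 × 0.86564 = 389.1 kPa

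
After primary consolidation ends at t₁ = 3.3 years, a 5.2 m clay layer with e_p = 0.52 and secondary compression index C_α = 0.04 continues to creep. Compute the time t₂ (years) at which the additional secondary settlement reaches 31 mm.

t₂ ≈ 5.56 years

S_s = C_α·H/(1+e_p)·log₁₀(t₂/t₁) ⇒ log₁₀(t₂/t₁) = S_s·(1+e_p)/(C_α·H).
log₁₀(t₂/t₁) = 0.031 × (1+0.52) / (0.04×5.2) = 0.2265
t₂ = t₁ × 10^0.2265 = 3.3 × 1.685 = 5.56 years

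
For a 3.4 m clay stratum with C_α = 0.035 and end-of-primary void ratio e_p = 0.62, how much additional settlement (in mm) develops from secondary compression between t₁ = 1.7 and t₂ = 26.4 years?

S_s ≈ 87.5 mm

Secondary compression: S_s = C_α·H/(1+e_p)·log₁₀(t₂/t₁)
S_s = 0.035×3.4/(1+0.62)×log₁₀(26.4/1.7)
    = 0.07346 × 1.191 = 0.0875 m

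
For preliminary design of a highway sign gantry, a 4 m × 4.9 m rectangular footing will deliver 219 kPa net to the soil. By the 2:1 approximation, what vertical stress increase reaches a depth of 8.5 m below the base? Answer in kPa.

By the 2:1 method the load spreads at 1 horizontal : 2 vertical, so at depth z the loaded area has grown by z in each plan dimension:
Δσ = qBL/((B+z)(L+z)) = 219×4×4.9/((4+8.5)(4.9+8.5)) = 25.626 kPa

Δσ_z ≈ 25.6 kPa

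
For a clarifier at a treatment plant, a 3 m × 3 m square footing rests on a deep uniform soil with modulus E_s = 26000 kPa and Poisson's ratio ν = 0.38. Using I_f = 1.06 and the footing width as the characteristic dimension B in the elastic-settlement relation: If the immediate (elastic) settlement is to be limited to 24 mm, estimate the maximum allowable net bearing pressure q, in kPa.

S_e = q·B·(1−ν²)/E_s · I_f  ⇒  q = S_e·E_s / (B·(1−ν²)·I_f).
q = 0.024 × 26000 / (3 × 0.8556 × 1.06) = 229.3 kPa

q ≈ 229 kPa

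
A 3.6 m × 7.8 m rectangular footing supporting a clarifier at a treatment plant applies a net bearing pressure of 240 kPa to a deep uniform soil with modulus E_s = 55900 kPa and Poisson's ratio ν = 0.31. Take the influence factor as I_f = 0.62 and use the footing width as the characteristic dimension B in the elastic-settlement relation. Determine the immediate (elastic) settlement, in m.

Immediate (elastic) settlement: S_e = q·B·(1−ν²)/E_s · I_f.
S_e = 240 × 3.6 × (1 − 0.31²) / 55900 × 0.62
    = 240 × 3.6 × 0.9039 / 55900 × 0.62
    = 0.008662 m

S_e ≈ 0.00866 m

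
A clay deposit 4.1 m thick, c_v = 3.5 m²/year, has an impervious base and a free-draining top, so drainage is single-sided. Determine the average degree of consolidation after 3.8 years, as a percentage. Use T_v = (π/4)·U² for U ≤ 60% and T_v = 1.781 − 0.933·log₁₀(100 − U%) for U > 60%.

Drainage path length: H_d = H = 4.1 m (single drainage).
T_v = c_v·t/H_d² = 3.5×3.8/4.1² = 0.7912.
T_v = 0.7912 corresponds to the U > 60% branch:
U = 1 − 10^((1.781 − T_v)/0.933)/100 = 0.885

U ≈ 88.5 %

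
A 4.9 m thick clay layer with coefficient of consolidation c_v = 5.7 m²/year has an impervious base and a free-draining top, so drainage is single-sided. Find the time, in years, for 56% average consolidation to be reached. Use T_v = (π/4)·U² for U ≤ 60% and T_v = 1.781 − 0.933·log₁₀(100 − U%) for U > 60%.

Drainage path length: H_d = H = 4.9 m (single drainage).
U ≤ 60%: T_v = (π/4)·U² = (π/4)×0.56² = 0.2463.
t = T_v·H_d²/c_v = 0.2463×4.9²/5.7 = 1.037 years.

t ≈ 1.04 years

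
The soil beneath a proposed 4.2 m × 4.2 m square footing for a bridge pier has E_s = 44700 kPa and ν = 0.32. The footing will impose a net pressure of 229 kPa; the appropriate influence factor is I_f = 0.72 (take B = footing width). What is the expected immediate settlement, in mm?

Immediate (elastic) settlement: S_e = q·B·(1−ν²)/E_s · I_f.
S_e = 229 × 4.2 × (1 − 0.32²) / 44700 × 0.72
    = 229 × 4.2 × 0.8976 / 44700 × 0.72
    = 0.01391 m = 13.91 mm

S_e ≈ 13.9 mm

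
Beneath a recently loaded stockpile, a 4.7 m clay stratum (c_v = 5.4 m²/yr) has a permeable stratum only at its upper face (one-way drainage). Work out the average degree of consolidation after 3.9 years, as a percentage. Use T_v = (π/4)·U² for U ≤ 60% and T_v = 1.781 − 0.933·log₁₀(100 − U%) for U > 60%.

U ≈ 92.3 %

Drainage path length: H_d = H = 4.7 m (single drainage).
T_v = c_v·t/H_d² = 5.4×3.9/4.7² = 0.95337.
T_v = 0.95337 corresponds to the U > 60% branch:
U = 1 − 10^((1.781 − T_v)/0.933)/100 = 0.9229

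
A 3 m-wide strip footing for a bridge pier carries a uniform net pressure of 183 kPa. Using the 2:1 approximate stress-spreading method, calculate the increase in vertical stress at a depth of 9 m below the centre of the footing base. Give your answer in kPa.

By the 2:1 method the load spreads at 1 horizontal : 2 vertical, so at depth z the loaded area has grown by z in each plan dimension:
Δσ = qB/(B+z) = 183×3/(3+9) = 45.75 kPa

Δσ_z ≈ 45.8 kPa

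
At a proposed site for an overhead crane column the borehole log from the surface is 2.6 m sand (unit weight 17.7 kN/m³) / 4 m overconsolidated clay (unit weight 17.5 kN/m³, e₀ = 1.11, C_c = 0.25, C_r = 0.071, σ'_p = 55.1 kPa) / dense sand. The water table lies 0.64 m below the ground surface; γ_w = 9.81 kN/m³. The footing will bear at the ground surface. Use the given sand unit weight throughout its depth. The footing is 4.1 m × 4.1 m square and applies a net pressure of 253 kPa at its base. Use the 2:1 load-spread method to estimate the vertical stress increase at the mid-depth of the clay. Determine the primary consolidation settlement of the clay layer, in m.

Mid-depth of clay below the ground surface: z = 2.6 + 4/2 = 4.6 m.
Total vertical stress at mid-clay: σ_v = 17.7×2.6 + 17.5×2 = 81.02 kPa.
Pore pressure: u = 9.81×(4.6 − 0.64) = 38.848 kPa.
Initial effective stress: σ'_0 = σ_v − u = 81.02 − 38.848 = 42.172 kPa.
Stress increase at mid-clay by the 2:1 spreading method:
Δσ = qBL/((B+z)(L+z)) = 253×4.1×4.1/((4.1+4.6)(4.1+4.6)) = 56.189 kPa
Final effective stress: σ'_f = 42.172 + 56.189 = 98.361 kPa.
σ'_f = 98.361 > σ'_p = 55.1 kPa, so the stress path crosses the preconsolidation pressure — recompression up to σ'_p, then virgin compression beyond:
S_c = H/(1+e₀)·[C_r·log₁₀(σ'_p/σ'_0) + C_c·log₁₀(σ'_f/σ'_p)]
    = 4/2.11 × [0.071×log₁₀(55.1/42.172) + 0.25×log₁₀(98.361/55.1)]
    = 1.8957 × [0.008245 + 0.062918] = 0.1349 m

S_c ≈ 0.135 m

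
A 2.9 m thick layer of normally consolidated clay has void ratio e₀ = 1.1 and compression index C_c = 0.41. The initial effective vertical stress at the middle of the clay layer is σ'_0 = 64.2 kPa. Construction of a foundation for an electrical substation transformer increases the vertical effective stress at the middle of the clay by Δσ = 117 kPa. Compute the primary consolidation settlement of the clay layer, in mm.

Final effective stress: σ'_f = σ'_0 + Δσ = 64.2 + 117 = 181.2 kPa.
Normally consolidated clay, so the full stress increment lies on the virgin compression line:
S_c = C_c·H/(1+e₀)·log₁₀(σ'_f/σ'_0) = 0.41×2.9/(1+1.1)×log₁₀(181.2/64.2)
    = 0.56619 × 0.45062 = 0.2551 m

S_c ≈ 255 mm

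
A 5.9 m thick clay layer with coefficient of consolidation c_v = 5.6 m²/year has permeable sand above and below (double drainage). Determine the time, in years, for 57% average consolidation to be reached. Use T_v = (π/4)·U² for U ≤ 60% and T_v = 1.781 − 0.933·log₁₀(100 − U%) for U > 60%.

Drainage path length: H_d = H/2 = 2.95 m (double drainage).
U ≤ 60%: T_v = (π/4)·U² = (π/4)×0.57² = 0.25518.
t = T_v·H_d²/c_v = 0.25518×2.95²/5.6 = 0.3966 years.

t ≈ 0.397 years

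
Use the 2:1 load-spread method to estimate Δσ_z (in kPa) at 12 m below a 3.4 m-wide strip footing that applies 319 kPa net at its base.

By the 2:1 method the load spreads at 1 horizontal : 2 vertical, so at depth z the loaded area has grown by z in each plan dimension:
Δσ = qB/(B+z) = 319×3.4/(3.4+12) = 70.429 kPa

Δσ_z ≈ 70.4 kPa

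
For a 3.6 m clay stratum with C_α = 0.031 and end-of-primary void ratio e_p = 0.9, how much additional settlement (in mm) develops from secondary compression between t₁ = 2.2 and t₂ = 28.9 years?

Secondary compression: S_s = C_α·H/(1+e_p)·log₁₀(t₂/t₁)
S_s = 0.031×3.6/(1+0.9)×log₁₀(28.9/2.2)
    = 0.05874 × 1.118 = 0.0657 m

S_s ≈ 65.7 mm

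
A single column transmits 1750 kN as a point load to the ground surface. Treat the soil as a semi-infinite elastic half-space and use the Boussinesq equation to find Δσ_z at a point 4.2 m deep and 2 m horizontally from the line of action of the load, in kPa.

Boussinesq vertical stress below a point load on an elastic half-space:
Δσ_z = 3P/(2πz²) · [1 + (r/z)²]^(−5/2)
r/z = 2/4.2 = 0.47619; [1+(r/z)²]^(−5/2) = 0.59993.
Δσ_z = 3×1750/(2π×4.2²) × 0.59993 = 47.368 × 0.59993 = 28.42 kPa

Δσ_z ≈ 28.4 kPa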